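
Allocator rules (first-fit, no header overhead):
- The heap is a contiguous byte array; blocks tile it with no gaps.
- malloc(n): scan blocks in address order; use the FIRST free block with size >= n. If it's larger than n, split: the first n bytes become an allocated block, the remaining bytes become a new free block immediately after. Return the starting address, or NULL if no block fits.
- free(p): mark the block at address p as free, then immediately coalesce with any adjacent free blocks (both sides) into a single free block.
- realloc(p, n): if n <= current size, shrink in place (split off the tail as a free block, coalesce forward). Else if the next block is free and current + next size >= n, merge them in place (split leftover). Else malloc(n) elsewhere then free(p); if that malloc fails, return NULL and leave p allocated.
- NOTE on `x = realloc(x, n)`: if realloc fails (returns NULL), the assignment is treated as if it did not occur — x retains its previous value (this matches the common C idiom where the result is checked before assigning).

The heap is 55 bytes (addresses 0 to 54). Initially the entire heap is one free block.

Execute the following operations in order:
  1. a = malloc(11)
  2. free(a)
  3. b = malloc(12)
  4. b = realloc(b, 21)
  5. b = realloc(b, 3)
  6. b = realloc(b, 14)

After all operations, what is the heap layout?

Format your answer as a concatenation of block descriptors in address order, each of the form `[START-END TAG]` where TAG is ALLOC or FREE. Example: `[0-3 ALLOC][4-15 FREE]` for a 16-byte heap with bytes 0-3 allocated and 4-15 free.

Op 1: a = malloc(11) -> a = 0; heap: [0-10 ALLOC][11-54 FREE]
Op 2: free(a) -> (freed a); heap: [0-54 FREE]
Op 3: b = malloc(12) -> b = 0; heap: [0-11 ALLOC][12-54 FREE]
Op 4: b = realloc(b, 21) -> b = 0; heap: [0-20 ALLOC][21-54 FREE]
Op 5: b = realloc(b, 3) -> b = 0; heap: [0-2 ALLOC][3-54 FREE]
Op 6: b = realloc(b, 14) -> b = 0; heap: [0-13 ALLOC][14-54 FREE]

Answer: [0-13 ALLOC][14-54 FREE]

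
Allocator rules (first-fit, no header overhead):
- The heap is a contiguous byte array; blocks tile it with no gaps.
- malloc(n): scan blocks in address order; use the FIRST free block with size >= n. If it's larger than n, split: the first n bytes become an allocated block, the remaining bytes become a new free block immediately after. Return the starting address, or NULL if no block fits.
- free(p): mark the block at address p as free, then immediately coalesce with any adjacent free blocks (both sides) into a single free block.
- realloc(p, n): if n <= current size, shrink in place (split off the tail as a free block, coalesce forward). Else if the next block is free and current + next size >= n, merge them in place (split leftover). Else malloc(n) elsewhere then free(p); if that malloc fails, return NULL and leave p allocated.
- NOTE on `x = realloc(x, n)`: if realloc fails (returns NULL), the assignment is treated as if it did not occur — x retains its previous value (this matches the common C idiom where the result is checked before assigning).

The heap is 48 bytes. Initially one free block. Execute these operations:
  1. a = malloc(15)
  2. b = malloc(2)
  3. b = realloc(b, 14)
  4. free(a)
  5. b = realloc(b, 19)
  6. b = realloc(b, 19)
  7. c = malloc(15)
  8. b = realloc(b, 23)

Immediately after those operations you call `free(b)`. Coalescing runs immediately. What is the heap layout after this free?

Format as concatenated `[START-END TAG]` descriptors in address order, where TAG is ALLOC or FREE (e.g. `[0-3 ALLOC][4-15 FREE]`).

Op 1: a = malloc(15) -> a = 0; heap: [0-14 ALLOC][15-47 FREE]
Op 2: b = malloc(2) -> b = 15; heap: [0-14 ALLOC][15-16 ALLOC][17-47 FREE]
Op 3: b = realloc(b, 14) -> b = 15; heap: [0-14 ALLOC][15-28 ALLOC][29-47 FREE]
Op 4: free(a) -> (freed a); heap: [0-14 FREE][15-28 ALLOC][29-47 FREE]
Op 5: b = realloc(b, 19) -> b = 15; heap: [0-14 FREE][15-33 ALLOC][34-47 FREE]
Op 6: b = realloc(b, 19) -> b = 15; heap: [0-14 FREE][15-33 ALLOC][34-47 FREE]
Op 7: c = malloc(15) -> c = 0; heap: [0-14 ALLOC][15-33 ALLOC][34-47 FREE]
Op 8: b = realloc(b, 23) -> b = 15; heap: [0-14 ALLOC][15-37 ALLOC][38-47 FREE]
free(b): b = 15 -> block [15-37 ALLOC]; mark free, coalesce with adjacent free neighbors -> [0-14 ALLOC][15-47 FREE]

Answer: [0-14 ALLOC][15-47 FREE]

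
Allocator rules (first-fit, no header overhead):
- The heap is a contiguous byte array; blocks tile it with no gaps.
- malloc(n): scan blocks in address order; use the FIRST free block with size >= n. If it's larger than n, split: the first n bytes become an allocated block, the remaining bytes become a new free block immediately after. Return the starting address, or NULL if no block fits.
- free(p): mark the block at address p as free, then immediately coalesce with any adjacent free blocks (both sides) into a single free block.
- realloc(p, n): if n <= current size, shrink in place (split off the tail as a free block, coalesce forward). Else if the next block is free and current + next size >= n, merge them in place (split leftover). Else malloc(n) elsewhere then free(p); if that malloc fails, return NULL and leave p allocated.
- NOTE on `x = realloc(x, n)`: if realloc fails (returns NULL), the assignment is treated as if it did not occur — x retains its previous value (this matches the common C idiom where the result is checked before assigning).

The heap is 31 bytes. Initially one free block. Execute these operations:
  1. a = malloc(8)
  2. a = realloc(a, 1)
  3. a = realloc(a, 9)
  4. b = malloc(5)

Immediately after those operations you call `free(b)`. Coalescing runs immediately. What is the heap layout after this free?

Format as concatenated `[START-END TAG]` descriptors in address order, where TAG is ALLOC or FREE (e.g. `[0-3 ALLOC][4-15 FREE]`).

Op 1: a = malloc(8) -> a = 0; heap: [0-7 ALLOC][8-30 FREE]
Op 2: a = realloc(a, 1) -> a = 0; heap: [0-0 ALLOC][1-30 FREE]
Op 3: a = realloc(a, 9) -> a = 0; heap: [0-8 ALLOC][9-30 FREE]
Op 4: b = malloc(5) -> b = 9; heap: [0-8 ALLOC][9-13 ALLOC][14-30 FREE]
free(b): b = 9 -> block [9-13 ALLOC]; mark free, coalesce with adjacent free neighbors -> [0-8 ALLOC][9-30 FREE]

Answer: [0-8 ALLOC][9-30 FREE]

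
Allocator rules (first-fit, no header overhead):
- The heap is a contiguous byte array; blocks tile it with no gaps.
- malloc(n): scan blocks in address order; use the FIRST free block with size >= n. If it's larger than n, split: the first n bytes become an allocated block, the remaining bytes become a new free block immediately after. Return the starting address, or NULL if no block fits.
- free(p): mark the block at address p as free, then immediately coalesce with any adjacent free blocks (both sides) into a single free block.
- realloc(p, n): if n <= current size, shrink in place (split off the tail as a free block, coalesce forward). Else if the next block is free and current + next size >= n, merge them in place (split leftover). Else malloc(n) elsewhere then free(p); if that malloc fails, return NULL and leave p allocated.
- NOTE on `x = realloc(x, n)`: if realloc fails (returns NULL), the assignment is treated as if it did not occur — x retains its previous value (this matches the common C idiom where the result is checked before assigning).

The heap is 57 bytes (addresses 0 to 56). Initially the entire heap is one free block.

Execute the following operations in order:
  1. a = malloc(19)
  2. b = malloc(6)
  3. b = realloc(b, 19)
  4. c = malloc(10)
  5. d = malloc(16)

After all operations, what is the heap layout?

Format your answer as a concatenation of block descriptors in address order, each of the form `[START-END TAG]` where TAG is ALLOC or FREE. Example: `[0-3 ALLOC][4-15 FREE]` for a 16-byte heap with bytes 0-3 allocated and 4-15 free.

Answer: [0-18 ALLOC][19-37 ALLOC][38-47 ALLOC][48-56 FREE]

Derivation:
Op 1: a = malloc(19) -> a = 0; heap: [0-18 ALLOC][19-56 FREE]
Op 2: b = malloc(6) -> b = 19; heap: [0-18 ALLOC][19-24 ALLOC][25-56 FREE]
Op 3: b = realloc(b, 19) -> b = 19; heap: [0-18 ALLOC][19-37 ALLOC][38-56 FREE]
Op 4: c = malloc(10) -> c = 38; heap: [0-18 ALLOC][19-37 ALLOC][38-47 ALLOC][48-56 FREE]
Op 5: d = malloc(16) -> d = NULL; heap: [0-18 ALLOC][19-37 ALLOC][38-47 ALLOC][48-56 FREE]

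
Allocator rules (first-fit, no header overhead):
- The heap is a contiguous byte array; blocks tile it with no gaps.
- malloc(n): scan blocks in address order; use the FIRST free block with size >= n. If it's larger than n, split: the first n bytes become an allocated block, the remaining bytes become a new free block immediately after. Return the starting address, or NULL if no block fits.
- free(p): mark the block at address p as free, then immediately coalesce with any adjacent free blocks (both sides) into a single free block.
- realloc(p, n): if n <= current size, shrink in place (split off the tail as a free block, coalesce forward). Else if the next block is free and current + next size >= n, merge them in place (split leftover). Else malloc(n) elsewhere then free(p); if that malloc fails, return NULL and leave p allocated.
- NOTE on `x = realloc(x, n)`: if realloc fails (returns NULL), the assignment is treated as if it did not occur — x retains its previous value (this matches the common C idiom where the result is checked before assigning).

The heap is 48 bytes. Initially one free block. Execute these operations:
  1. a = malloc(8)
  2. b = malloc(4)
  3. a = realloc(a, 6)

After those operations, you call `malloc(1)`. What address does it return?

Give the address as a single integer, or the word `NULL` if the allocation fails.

Answer: 6

Derivation:
Op 1: a = malloc(8) -> a = 0; heap: [0-7 ALLOC][8-47 FREE]
Op 2: b = malloc(4) -> b = 8; heap: [0-7 ALLOC][8-11 ALLOC][12-47 FREE]
Op 3: a = realloc(a, 6) -> a = 0; heap: [0-5 ALLOC][6-7 FREE][8-11 ALLOC][12-47 FREE]
malloc(1): first-fit scan over [0-5 ALLOC][6-7 FREE][8-11 ALLOC][12-47 FREE] -> 6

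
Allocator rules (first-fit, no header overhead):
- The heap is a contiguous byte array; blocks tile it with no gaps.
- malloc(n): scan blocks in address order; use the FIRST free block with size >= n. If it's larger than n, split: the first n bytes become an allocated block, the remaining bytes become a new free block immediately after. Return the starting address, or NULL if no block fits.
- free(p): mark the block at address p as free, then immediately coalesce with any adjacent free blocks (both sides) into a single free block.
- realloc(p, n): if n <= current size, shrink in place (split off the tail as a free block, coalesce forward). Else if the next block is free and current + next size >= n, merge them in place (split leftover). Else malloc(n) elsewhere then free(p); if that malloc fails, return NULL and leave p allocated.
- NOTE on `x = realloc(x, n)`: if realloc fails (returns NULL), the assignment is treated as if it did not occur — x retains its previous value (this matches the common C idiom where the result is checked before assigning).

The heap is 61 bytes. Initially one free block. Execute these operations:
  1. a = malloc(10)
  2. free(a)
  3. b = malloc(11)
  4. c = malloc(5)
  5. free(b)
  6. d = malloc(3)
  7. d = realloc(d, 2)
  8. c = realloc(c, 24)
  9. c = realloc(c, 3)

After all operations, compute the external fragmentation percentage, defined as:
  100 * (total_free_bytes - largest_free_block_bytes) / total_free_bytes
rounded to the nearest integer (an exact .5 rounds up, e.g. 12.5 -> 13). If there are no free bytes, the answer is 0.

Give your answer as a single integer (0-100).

Answer: 16

Derivation:
Op 1: a = malloc(10) -> a = 0; heap: [0-9 ALLOC][10-60 FREE]
Op 2: free(a) -> (freed a); heap: [0-60 FREE]
Op 3: b = malloc(11) -> b = 0; heap: [0-10 ALLOC][11-60 FREE]
Op 4: c = malloc(5) -> c = 11; heap: [0-10 ALLOC][11-15 ALLOC][16-60 FREE]
Op 5: free(b) -> (freed b); heap: [0-10 FREE][11-15 ALLOC][16-60 FREE]
Op 6: d = malloc(3) -> d = 0; heap: [0-2 ALLOC][3-10 FREE][11-15 ALLOC][16-60 FREE]
Op 7: d = realloc(d, 2) -> d = 0; heap: [0-1 ALLOC][2-10 FREE][11-15 ALLOC][16-60 FREE]
Op 8: c = realloc(c, 24) -> c = 11; heap: [0-1 ALLOC][2-10 FREE][11-34 ALLOC][35-60 FREE]
Op 9: c = realloc(c, 3) -> c = 11; heap: [0-1 ALLOC][2-10 FREE][11-13 ALLOC][14-60 FREE]
Free blocks: [9 47] total_free=56 largest=47 -> 100*(56-47)/56 = 900/56 ≈ 16.071 -> rounds to 16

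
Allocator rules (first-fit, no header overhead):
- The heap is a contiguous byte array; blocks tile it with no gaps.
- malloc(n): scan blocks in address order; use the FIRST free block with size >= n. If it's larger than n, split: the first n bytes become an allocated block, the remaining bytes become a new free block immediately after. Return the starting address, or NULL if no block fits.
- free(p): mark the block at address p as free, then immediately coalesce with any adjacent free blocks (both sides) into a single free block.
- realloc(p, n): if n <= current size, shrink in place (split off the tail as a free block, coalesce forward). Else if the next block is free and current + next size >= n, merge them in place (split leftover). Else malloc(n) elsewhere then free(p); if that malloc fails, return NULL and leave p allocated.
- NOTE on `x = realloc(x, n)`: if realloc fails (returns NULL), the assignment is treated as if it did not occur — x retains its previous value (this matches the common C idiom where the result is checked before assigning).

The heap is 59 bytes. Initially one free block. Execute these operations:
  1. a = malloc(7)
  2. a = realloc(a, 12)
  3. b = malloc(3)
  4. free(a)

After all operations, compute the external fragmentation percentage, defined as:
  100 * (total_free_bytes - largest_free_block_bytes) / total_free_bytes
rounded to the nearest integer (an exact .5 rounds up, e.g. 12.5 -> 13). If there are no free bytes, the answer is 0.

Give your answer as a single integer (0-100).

Op 1: a = malloc(7) -> a = 0; heap: [0-6 ALLOC][7-58 FREE]
Op 2: a = realloc(a, 12) -> a = 0; heap: [0-11 ALLOC][12-58 FREE]
Op 3: b = malloc(3) -> b = 12; heap: [0-11 ALLOC][12-14 ALLOC][15-58 FREE]
Op 4: free(a) -> (freed a); heap: [0-11 FREE][12-14 ALLOC][15-58 FREE]
Free blocks: [12 44] total_free=56 largest=44 -> 100*(56-44)/56 = 1200/56 ≈ 21.429 -> rounds to 21

Answer: 21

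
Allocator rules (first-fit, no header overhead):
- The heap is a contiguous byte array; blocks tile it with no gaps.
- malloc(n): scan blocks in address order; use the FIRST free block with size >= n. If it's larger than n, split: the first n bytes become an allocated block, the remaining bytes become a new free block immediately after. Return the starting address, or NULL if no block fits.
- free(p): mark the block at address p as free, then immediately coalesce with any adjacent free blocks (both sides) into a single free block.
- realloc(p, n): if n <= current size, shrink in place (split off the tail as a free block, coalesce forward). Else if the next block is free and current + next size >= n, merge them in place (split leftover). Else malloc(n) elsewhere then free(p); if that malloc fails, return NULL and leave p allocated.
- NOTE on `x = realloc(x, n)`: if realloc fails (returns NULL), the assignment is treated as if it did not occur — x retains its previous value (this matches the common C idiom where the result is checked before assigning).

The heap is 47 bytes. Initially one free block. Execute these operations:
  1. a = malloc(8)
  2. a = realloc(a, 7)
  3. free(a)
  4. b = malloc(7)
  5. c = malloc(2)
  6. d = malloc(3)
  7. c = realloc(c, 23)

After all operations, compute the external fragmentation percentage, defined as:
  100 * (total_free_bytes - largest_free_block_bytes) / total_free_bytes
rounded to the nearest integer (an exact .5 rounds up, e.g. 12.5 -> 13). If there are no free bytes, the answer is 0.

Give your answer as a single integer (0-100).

Op 1: a = malloc(8) -> a = 0; heap: [0-7 ALLOC][8-46 FREE]
Op 2: a = realloc(a, 7) -> a = 0; heap: [0-6 ALLOC][7-46 FREE]
Op 3: free(a) -> (freed a); heap: [0-46 FREE]
Op 4: b = malloc(7) -> b = 0; heap: [0-6 ALLOC][7-46 FREE]
Op 5: c = malloc(2) -> c = 7; heap: [0-6 ALLOC][7-8 ALLOC][9-46 FREE]
Op 6: d = malloc(3) -> d = 9; heap: [0-6 ALLOC][7-8 ALLOC][9-11 ALLOC][12-46 FREE]
Op 7: c = realloc(c, 23) -> c = 12; heap: [0-6 ALLOC][7-8 FREE][9-11 ALLOC][12-34 ALLOC][35-46 FREE]
Free blocks: [2 12] total_free=14 largest=12 -> 100*(14-12)/14 = 200/14 ≈ 14.286 -> rounds to 14

Answer: 14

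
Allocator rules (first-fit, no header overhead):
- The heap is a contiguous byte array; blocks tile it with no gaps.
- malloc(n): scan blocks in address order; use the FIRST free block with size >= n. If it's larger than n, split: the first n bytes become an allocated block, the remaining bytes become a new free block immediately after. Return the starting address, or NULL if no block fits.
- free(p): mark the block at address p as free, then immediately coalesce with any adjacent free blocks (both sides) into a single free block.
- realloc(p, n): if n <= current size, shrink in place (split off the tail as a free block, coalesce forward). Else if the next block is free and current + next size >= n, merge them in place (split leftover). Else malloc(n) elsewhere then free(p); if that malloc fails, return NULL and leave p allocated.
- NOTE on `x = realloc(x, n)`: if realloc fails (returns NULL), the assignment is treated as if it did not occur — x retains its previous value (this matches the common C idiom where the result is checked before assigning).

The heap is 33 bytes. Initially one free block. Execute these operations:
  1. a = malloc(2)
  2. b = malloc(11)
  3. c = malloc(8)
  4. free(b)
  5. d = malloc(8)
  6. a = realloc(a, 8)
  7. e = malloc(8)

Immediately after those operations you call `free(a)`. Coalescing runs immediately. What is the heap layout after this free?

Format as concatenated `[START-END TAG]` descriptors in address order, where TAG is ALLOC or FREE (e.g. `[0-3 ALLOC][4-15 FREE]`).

Answer: [0-1 FREE][2-9 ALLOC][10-12 FREE][13-20 ALLOC][21-32 FREE]

Derivation:
Op 1: a = malloc(2) -> a = 0; heap: [0-1 ALLOC][2-32 FREE]
Op 2: b = malloc(11) -> b = 2; heap: [0-1 ALLOC][2-12 ALLOC][13-32 FREE]
Op 3: c = malloc(8) -> c = 13; heap: [0-1 ALLOC][2-12 ALLOC][13-20 ALLOC][21-32 FREE]
Op 4: free(b) -> (freed b); heap: [0-1 ALLOC][2-12 FREE][13-20 ALLOC][21-32 FREE]
Op 5: d = malloc(8) -> d = 2; heap: [0-1 ALLOC][2-9 ALLOC][10-12 FREE][13-20 ALLOC][21-32 FREE]
Op 6: a = realloc(a, 8) -> a = 21; heap: [0-1 FREE][2-9 ALLOC][10-12 FREE][13-20 ALLOC][21-28 ALLOC][29-32 FREE]
Op 7: e = malloc(8) -> e = NULL; heap: [0-1 FREE][2-9 ALLOC][10-12 FREE][13-20 ALLOC][21-28 ALLOC][29-32 FREE]
free(a): a = 21 -> block [21-28 ALLOC]; mark free, coalesce with adjacent free neighbors -> [0-1 FREE][2-9 ALLOC][10-12 FREE][13-20 ALLOC][21-32 FREE]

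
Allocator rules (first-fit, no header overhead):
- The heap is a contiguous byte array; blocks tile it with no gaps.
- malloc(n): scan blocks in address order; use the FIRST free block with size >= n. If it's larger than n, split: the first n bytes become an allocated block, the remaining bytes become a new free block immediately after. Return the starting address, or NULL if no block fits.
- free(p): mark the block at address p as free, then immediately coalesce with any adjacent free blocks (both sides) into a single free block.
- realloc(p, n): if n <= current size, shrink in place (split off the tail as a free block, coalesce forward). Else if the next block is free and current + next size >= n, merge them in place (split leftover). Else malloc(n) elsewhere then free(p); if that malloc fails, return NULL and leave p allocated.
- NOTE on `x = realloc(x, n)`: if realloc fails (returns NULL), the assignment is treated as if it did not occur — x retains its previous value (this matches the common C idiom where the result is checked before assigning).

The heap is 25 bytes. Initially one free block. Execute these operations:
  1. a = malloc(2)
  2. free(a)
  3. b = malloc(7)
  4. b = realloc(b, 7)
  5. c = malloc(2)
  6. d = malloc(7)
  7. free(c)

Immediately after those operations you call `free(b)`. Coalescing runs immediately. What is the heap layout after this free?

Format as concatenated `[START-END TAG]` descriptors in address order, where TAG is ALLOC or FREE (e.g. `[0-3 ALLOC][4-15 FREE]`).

Op 1: a = malloc(2) -> a = 0; heap: [0-1 ALLOC][2-24 FREE]
Op 2: free(a) -> (freed a); heap: [0-24 FREE]
Op 3: b = malloc(7) -> b = 0; heap: [0-6 ALLOC][7-24 FREE]
Op 4: b = realloc(b, 7) -> b = 0; heap: [0-6 ALLOC][7-24 FREE]
Op 5: c = malloc(2) -> c = 7; heap: [0-6 ALLOC][7-8 ALLOC][9-24 FREE]
Op 6: d = malloc(7) -> d = 9; heap: [0-6 ALLOC][7-8 ALLOC][9-15 ALLOC][16-24 FREE]
Op 7: free(c) -> (freed c); heap: [0-6 ALLOC][7-8 FREE][9-15 ALLOC][16-24 FREE]
free(b): b = 0 -> block [0-6 ALLOC]; mark free, coalesce with adjacent free neighbors -> [0-8 FREE][9-15 ALLOC][16-24 FREE]

Answer: [0-8 FREE][9-15 ALLOC][16-24 FREE]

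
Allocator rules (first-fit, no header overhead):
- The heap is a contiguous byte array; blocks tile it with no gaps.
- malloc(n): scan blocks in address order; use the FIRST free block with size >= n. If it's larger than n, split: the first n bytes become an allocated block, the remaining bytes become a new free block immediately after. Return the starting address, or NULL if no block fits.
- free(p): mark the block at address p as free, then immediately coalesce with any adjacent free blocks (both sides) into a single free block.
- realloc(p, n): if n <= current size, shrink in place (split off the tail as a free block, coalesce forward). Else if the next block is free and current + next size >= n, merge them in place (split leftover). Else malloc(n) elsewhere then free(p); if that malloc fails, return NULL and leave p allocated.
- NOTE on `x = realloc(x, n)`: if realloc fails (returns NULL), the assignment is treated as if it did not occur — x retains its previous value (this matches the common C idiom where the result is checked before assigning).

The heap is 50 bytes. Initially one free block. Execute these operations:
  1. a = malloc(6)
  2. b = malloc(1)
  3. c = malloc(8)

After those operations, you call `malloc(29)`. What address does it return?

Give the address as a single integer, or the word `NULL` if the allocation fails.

Op 1: a = malloc(6) -> a = 0; heap: [0-5 ALLOC][6-49 FREE]
Op 2: b = malloc(1) -> b = 6; heap: [0-5 ALLOC][6-6 ALLOC][7-49 FREE]
Op 3: c = malloc(8) -> c = 7; heap: [0-5 ALLOC][6-6 ALLOC][7-14 ALLOC][15-49 FREE]
malloc(29): first-fit scan over [0-5 ALLOC][6-6 ALLOC][7-14 ALLOC][15-49 FREE] -> 15

Answer: 15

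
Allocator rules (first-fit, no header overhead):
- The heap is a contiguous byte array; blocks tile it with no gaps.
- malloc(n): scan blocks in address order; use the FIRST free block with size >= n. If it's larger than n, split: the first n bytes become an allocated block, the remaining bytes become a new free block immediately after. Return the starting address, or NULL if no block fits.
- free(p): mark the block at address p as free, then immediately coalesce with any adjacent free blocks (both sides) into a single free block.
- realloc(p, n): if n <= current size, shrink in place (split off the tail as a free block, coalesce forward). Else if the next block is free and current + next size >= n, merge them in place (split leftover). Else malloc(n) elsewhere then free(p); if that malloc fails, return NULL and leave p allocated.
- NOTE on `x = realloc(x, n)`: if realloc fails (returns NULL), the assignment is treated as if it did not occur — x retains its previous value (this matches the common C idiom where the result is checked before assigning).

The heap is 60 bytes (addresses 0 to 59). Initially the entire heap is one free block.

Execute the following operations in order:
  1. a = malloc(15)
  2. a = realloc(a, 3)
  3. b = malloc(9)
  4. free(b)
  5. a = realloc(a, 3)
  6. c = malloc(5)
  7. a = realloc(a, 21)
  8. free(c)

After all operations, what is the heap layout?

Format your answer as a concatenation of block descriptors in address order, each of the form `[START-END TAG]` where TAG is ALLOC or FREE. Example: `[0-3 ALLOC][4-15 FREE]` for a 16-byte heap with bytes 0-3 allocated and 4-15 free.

Answer: [0-7 FREE][8-28 ALLOC][29-59 FREE]

Derivation:
Op 1: a = malloc(15) -> a = 0; heap: [0-14 ALLOC][15-59 FREE]
Op 2: a = realloc(a, 3) -> a = 0; heap: [0-2 ALLOC][3-59 FREE]
Op 3: b = malloc(9) -> b = 3; heap: [0-2 ALLOC][3-11 ALLOC][12-59 FREE]
Op 4: free(b) -> (freed b); heap: [0-2 ALLOC][3-59 FREE]
Op 5: a = realloc(a, 3) -> a = 0; heap: [0-2 ALLOC][3-59 FREE]
Op 6: c = malloc(5) -> c = 3; heap: [0-2 ALLOC][3-7 ALLOC][8-59 FREE]
Op 7: a = realloc(a, 21) -> a = 8; heap: [0-2 FREE][3-7 ALLOC][8-28 ALLOC][29-59 FREE]
Op 8: free(c) -> (freed c); heap: [0-7 FREE][8-28 ALLOC][29-59 FREE]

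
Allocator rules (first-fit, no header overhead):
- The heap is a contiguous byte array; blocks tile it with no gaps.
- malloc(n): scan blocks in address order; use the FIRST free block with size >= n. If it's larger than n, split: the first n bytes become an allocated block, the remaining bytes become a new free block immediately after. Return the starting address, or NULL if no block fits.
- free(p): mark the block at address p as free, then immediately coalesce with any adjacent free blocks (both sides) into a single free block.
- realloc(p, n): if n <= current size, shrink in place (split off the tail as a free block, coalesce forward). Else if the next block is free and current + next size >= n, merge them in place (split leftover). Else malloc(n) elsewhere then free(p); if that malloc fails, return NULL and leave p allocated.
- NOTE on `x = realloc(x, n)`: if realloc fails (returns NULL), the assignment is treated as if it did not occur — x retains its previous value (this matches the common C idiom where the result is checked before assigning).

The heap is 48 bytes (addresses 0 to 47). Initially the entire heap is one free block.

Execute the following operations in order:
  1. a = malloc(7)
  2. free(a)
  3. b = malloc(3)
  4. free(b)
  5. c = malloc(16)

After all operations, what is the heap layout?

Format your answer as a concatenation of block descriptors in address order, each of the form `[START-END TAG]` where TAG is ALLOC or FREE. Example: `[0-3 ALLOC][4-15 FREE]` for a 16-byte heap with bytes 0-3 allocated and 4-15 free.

Answer: [0-15 ALLOC][16-47 FREE]

Derivation:
Op 1: a = malloc(7) -> a = 0; heap: [0-6 ALLOC][7-47 FREE]
Op 2: free(a) -> (freed a); heap: [0-47 FREE]
Op 3: b = malloc(3) -> b = 0; heap: [0-2 ALLOC][3-47 FREE]
Op 4: free(b) -> (freed b); heap: [0-47 FREE]
Op 5: c = malloc(16) -> c = 0; heap: [0-15 ALLOC][16-47 FREE]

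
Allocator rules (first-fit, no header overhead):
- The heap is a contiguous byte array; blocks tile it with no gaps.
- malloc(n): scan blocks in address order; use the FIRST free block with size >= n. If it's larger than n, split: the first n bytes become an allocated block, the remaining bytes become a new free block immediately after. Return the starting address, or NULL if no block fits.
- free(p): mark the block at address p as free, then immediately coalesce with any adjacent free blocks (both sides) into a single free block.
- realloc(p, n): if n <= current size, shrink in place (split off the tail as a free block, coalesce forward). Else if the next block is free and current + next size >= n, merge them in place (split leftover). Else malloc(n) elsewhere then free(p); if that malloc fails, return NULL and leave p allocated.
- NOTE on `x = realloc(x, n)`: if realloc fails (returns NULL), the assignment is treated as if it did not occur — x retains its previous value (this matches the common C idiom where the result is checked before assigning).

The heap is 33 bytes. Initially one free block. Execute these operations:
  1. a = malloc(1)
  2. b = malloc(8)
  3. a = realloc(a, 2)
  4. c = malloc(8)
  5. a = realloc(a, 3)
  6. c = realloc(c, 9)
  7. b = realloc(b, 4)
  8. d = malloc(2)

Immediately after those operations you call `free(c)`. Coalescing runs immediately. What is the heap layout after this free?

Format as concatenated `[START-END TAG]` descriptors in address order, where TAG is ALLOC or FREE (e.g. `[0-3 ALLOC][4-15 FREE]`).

Answer: [0-0 FREE][1-4 ALLOC][5-6 ALLOC][7-18 FREE][19-21 ALLOC][22-32 FREE]

Derivation:
Op 1: a = malloc(1) -> a = 0; heap: [0-0 ALLOC][1-32 FREE]
Op 2: b = malloc(8) -> b = 1; heap: [0-0 ALLOC][1-8 ALLOC][9-32 FREE]
Op 3: a = realloc(a, 2) -> a = 9; heap: [0-0 FREE][1-8 ALLOC][9-10 ALLOC][11-32 FREE]
Op 4: c = malloc(8) -> c = 11; heap: [0-0 FREE][1-8 ALLOC][9-10 ALLOC][11-18 ALLOC][19-32 FREE]
Op 5: a = realloc(a, 3) -> a = 19; heap: [0-0 FREE][1-8 ALLOC][9-10 FREE][11-18 ALLOC][19-21 ALLOC][22-32 FREE]
Op 6: c = realloc(c, 9) -> c = 22; heap: [0-0 FREE][1-8 ALLOC][9-18 FREE][19-21 ALLOC][22-30 ALLOC][31-32 FREE]
Op 7: b = realloc(b, 4) -> b = 1; heap: [0-0 FREE][1-4 ALLOC][5-18 FREE][19-21 ALLOC][22-30 ALLOC][31-32 FREE]
Op 8: d = malloc(2) -> d = 5; heap: [0-0 FREE][1-4 ALLOC][5-6 ALLOC][7-18 FREE][19-21 ALLOC][22-30 ALLOC][31-32 FREE]
free(c): c = 22 -> block [22-30 ALLOC]; mark free, coalesce with adjacent free neighbors -> [0-0 FREE][1-4 ALLOC][5-6 ALLOC][7-18 FREE][19-21 ALLOC][22-32 FREE]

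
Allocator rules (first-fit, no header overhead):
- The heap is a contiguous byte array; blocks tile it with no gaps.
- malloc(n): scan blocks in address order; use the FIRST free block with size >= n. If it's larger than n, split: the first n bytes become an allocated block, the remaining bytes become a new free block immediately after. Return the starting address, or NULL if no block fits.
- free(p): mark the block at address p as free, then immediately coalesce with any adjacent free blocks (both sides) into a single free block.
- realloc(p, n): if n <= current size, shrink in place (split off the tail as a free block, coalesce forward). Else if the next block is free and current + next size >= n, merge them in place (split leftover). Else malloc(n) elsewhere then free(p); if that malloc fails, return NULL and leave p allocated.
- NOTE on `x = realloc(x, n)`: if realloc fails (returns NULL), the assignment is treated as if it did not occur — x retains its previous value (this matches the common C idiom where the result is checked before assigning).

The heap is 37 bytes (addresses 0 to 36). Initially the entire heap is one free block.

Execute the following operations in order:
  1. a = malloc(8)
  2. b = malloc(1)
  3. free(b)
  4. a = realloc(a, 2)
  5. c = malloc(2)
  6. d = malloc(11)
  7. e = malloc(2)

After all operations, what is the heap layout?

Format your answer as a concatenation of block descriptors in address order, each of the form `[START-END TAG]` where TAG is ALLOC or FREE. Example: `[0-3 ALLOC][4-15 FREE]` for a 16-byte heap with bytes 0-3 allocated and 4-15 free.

Answer: [0-1 ALLOC][2-3 ALLOC][4-14 ALLOC][15-16 ALLOC][17-36 FREE]

Derivation:
Op 1: a = malloc(8) -> a = 0; heap: [0-7 ALLOC][8-36 FREE]
Op 2: b = malloc(1) -> b = 8; heap: [0-7 ALLOC][8-8 ALLOC][9-36 FREE]
Op 3: free(b) -> (freed b); heap: [0-7 ALLOC][8-36 FREE]
Op 4: a = realloc(a, 2) -> a = 0; heap: [0-1 ALLOC][2-36 FREE]
Op 5: c = malloc(2) -> c = 2; heap: [0-1 ALLOC][2-3 ALLOC][4-36 FREE]
Op 6: d = malloc(11) -> d = 4; heap: [0-1 ALLOC][2-3 ALLOC][4-14 ALLOC][15-36 FREE]
Op 7: e = malloc(2) -> e = 15; heap: [0-1 ALLOC][2-3 ALLOC][4-14 ALLOC][15-16 ALLOC][17-36 FREE]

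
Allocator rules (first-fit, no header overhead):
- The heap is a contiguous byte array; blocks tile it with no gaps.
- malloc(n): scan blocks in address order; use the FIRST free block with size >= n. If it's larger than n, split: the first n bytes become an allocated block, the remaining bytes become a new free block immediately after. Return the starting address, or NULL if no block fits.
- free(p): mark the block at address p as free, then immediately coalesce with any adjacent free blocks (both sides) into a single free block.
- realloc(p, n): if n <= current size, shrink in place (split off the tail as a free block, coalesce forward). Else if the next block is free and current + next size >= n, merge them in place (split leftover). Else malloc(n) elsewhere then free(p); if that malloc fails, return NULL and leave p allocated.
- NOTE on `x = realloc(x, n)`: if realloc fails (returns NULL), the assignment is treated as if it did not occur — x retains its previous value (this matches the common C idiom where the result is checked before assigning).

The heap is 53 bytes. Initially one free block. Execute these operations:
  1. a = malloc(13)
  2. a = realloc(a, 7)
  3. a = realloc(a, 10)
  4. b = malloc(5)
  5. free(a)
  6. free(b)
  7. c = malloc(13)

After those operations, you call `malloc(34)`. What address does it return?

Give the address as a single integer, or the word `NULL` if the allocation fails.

Answer: 13

Derivation:
Op 1: a = malloc(13) -> a = 0; heap: [0-12 ALLOC][13-52 FREE]
Op 2: a = realloc(a, 7) -> a = 0; heap: [0-6 ALLOC][7-52 FREE]
Op 3: a = realloc(a, 10) -> a = 0; heap: [0-9 ALLOC][10-52 FREE]
Op 4: b = malloc(5) -> b = 10; heap: [0-9 ALLOC][10-14 ALLOC][15-52 FREE]
Op 5: free(a) -> (freed a); heap: [0-9 FREE][10-14 ALLOC][15-52 FREE]
Op 6: free(b) -> (freed b); heap: [0-52 FREE]
Op 7: c = malloc(13) -> c = 0; heap: [0-12 ALLOC][13-52 FREE]
malloc(34): first-fit scan over [0-12 ALLOC][13-52 FREE] -> 13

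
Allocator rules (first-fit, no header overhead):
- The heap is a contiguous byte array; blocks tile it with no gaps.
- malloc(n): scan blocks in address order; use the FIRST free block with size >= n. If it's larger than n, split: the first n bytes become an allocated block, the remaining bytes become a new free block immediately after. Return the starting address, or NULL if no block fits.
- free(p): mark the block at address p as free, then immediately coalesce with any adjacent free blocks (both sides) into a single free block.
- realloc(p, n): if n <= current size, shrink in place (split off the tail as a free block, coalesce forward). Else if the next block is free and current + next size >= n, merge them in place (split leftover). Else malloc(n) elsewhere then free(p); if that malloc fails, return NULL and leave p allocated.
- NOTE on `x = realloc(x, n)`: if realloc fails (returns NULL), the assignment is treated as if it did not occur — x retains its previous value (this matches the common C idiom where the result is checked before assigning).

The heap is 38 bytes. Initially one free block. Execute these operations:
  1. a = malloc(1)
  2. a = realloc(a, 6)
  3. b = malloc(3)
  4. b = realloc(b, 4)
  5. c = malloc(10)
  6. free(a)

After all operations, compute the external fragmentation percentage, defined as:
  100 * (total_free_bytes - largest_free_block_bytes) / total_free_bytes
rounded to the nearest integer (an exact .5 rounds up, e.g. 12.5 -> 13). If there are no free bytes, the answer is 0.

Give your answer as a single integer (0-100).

Answer: 25

Derivation:
Op 1: a = malloc(1) -> a = 0; heap: [0-0 ALLOC][1-37 FREE]
Op 2: a = realloc(a, 6) -> a = 0; heap: [0-5 ALLOC][6-37 FREE]
Op 3: b = malloc(3) -> b = 6; heap: [0-5 ALLOC][6-8 ALLOC][9-37 FREE]
Op 4: b = realloc(b, 4) -> b = 6; heap: [0-5 ALLOC][6-9 ALLOC][10-37 FREE]
Op 5: c = malloc(10) -> c = 10; heap: [0-5 ALLOC][6-9 ALLOC][10-19 ALLOC][20-37 FREE]
Op 6: free(a) -> (freed a); heap: [0-5 FREE][6-9 ALLOC][10-19 ALLOC][20-37 FREE]
Free blocks: [6 18] total_free=24 largest=18 -> 100*(24-18)/24 = 600/24 = 25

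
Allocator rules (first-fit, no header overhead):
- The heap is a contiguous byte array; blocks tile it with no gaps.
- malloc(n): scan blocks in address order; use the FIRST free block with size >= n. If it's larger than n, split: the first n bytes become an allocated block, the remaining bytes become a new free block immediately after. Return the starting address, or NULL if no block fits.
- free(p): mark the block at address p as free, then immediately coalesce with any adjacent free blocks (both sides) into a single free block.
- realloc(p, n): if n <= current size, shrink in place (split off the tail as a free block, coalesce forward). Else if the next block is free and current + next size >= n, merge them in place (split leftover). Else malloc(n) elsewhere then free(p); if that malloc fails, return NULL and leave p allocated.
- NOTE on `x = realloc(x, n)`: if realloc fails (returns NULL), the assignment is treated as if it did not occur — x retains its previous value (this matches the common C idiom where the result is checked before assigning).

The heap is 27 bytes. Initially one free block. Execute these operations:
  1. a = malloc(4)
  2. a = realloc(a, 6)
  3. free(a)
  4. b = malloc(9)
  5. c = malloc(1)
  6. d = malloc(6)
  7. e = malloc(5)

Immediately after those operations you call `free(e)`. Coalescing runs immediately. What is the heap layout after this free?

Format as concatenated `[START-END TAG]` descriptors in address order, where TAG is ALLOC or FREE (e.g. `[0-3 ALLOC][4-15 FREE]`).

Op 1: a = malloc(4) -> a = 0; heap: [0-3 ALLOC][4-26 FREE]
Op 2: a = realloc(a, 6) -> a = 0; heap: [0-5 ALLOC][6-26 FREE]
Op 3: free(a) -> (freed a); heap: [0-26 FREE]
Op 4: b = malloc(9) -> b = 0; heap: [0-8 ALLOC][9-26 FREE]
Op 5: c = malloc(1) -> c = 9; heap: [0-8 ALLOC][9-9 ALLOC][10-26 FREE]
Op 6: d = malloc(6) -> d = 10; heap: [0-8 ALLOC][9-9 ALLOC][10-15 ALLOC][16-26 FREE]
Op 7: e = malloc(5) -> e = 16; heap: [0-8 ALLOC][9-9 ALLOC][10-15 ALLOC][16-20 ALLOC][21-26 FREE]
free(e): e = 16 -> block [16-20 ALLOC]; mark free, coalesce with adjacent free neighbors -> [0-8 ALLOC][9-9 ALLOC][10-15 ALLOC][16-26 FREE]

Answer: [0-8 ALLOC][9-9 ALLOC][10-15 ALLOC][16-26 FREE]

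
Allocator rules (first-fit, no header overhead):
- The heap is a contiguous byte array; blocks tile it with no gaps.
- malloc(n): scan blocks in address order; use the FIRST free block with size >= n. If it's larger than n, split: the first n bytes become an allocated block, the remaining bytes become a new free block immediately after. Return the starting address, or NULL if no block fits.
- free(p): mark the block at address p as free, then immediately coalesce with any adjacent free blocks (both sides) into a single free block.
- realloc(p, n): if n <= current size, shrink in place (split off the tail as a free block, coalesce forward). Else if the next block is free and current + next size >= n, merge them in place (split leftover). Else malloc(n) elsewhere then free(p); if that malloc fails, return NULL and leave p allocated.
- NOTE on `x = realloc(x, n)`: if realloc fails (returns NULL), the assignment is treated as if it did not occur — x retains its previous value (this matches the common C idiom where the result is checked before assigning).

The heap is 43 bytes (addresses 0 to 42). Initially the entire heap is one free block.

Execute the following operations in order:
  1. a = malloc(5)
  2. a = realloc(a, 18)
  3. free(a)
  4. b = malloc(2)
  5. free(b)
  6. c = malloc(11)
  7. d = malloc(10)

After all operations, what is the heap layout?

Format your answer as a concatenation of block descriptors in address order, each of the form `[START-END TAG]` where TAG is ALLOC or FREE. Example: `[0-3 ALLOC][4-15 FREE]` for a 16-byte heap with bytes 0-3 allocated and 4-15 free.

Answer: [0-10 ALLOC][11-20 ALLOC][21-42 FREE]

Derivation:
Op 1: a = malloc(5) -> a = 0; heap: [0-4 ALLOC][5-42 FREE]
Op 2: a = realloc(a, 18) -> a = 0; heap: [0-17 ALLOC][18-42 FREE]
Op 3: free(a) -> (freed a); heap: [0-42 FREE]
Op 4: b = malloc(2) -> b = 0; heap: [0-1 ALLOC][2-42 FREE]
Op 5: free(b) -> (freed b); heap: [0-42 FREE]
Op 6: c = malloc(11) -> c = 0; heap: [0-10 ALLOC][11-42 FREE]
Op 7: d = malloc(10) -> d = 11; heap: [0-10 ALLOC][11-20 ALLOC][21-42 FREE]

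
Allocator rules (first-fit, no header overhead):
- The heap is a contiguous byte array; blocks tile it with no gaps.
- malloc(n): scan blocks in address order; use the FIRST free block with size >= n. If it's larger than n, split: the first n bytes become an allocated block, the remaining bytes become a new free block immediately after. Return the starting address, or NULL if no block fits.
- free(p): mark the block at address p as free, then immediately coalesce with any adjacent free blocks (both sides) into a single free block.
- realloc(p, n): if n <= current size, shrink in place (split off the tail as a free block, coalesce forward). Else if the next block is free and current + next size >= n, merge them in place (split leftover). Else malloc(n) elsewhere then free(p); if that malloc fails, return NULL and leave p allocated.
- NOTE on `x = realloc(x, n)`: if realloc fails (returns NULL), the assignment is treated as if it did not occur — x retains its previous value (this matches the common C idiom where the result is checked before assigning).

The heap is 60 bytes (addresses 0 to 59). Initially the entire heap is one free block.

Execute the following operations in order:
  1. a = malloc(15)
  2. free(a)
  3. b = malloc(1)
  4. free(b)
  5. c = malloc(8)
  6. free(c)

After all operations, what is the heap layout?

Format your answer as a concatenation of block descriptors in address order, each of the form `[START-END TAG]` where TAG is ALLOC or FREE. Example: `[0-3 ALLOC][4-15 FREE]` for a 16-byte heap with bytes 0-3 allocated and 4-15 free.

Op 1: a = malloc(15) -> a = 0; heap: [0-14 ALLOC][15-59 FREE]
Op 2: free(a) -> (freed a); heap: [0-59 FREE]
Op 3: b = malloc(1) -> b = 0; heap: [0-0 ALLOC][1-59 FREE]
Op 4: free(b) -> (freed b); heap: [0-59 FREE]
Op 5: c = malloc(8) -> c = 0; heap: [0-7 ALLOC][8-59 FREE]
Op 6: free(c) -> (freed c); heap: [0-59 FREE]

Answer: [0-59 FREE]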